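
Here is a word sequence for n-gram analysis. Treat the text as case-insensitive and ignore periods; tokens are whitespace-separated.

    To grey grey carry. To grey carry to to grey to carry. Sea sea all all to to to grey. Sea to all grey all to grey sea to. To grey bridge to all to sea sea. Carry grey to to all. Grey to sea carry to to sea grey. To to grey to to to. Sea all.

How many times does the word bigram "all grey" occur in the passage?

Scanning the 57 overlapping bigram windows for "all grey":
  position 23–24: all grey
  position 42–43: all grey

2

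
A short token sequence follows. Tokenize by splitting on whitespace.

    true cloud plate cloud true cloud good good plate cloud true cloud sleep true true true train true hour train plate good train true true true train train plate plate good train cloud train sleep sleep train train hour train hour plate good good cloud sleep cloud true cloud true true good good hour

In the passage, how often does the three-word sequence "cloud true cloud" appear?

Scanning the 52 overlapping trigram windows for "cloud true cloud":
  position 4–6: cloud true cloud
  position 10–12: cloud true cloud
  position 47–49: cloud true cloud

3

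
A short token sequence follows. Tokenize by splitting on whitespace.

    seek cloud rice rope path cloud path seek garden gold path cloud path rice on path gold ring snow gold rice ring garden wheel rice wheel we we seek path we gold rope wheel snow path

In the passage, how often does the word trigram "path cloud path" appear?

Scanning the 34 overlapping trigram windows for "path cloud path":
  position 5–7: path cloud path
  position 11–13: path cloud path

2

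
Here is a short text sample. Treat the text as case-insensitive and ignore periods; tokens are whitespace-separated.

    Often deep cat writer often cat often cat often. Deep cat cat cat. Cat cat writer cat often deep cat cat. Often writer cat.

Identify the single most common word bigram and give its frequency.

Bigram frequencies (highest first):
  cat cat: 5
  cat often: 4
  often deep: 3
  deep cat: 3
  cat writer: 2
  often cat: 2
  … (3 more, each ≤ 2)

"cat cat", 5 times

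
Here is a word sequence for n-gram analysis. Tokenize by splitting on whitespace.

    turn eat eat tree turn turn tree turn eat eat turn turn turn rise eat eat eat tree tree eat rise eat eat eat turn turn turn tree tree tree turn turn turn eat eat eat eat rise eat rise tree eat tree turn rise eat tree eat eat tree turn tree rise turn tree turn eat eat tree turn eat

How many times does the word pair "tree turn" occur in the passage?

7

Scanning the 60 overlapping bigram windows for "tree turn":
  position 4–5: tree turn
  position 7–8: tree turn
  position 30–31: tree turn
  position 43–44: tree turn
  position 50–51: tree turn
  position 55–56: tree turn
  position 59–60: tree turn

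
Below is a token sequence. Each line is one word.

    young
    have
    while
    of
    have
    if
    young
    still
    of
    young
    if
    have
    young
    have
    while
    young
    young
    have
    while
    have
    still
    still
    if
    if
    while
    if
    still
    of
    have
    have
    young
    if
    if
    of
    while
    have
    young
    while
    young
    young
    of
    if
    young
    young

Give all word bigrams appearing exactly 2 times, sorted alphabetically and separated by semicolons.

Bigram counts meeting the condition (exactly 2 times):
  if if: 2
  if young: 2
  of have: 2
  still of: 2
  while have: 2
  while young: 2
  young if: 2

if if; if young; of have; still of; while have; while young; young if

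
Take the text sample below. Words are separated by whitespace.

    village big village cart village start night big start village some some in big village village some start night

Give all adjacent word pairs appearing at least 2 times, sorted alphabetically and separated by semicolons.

Bigram counts meeting the condition (at least 2 times):
  big village: 2
  start night: 2
  village some: 2

big village; start night; village some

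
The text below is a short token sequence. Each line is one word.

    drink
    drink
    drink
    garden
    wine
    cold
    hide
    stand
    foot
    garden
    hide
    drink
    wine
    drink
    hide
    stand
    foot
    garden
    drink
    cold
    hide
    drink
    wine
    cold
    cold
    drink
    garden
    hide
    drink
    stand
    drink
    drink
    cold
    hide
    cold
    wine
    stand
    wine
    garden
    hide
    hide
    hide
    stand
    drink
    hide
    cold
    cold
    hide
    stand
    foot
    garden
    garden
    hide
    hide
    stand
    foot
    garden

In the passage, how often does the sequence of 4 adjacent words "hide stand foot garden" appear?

Scanning the 54 overlapping 4-gram windows for "hide stand foot garden":
  position 7–10: hide stand foot garden
  position 15–18: hide stand foot garden
  position 48–51: hide stand foot garden
  position 54–57: hide stand foot garden

4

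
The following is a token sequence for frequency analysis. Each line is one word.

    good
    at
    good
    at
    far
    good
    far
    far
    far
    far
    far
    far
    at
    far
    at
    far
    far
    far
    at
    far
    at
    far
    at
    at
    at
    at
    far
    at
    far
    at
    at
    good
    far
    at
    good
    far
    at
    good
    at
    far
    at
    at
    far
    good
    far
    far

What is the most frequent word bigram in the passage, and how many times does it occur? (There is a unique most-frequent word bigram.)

"far at", 10 times

Bigram frequencies (highest first):
  far at: 10
  at far: 9
  far far: 8
  at at: 5
  at good: 4
  good far: 4
  … (2 more, each ≤ 3)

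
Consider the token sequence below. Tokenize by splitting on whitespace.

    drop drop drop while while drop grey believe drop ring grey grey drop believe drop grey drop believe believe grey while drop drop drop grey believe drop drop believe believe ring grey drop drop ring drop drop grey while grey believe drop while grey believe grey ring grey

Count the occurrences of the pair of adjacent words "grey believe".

Scanning the 47 overlapping bigram windows for "grey believe":
  position 7–8: grey believe
  position 25–26: grey believe
  position 40–41: grey believe
  position 44–45: grey believe

4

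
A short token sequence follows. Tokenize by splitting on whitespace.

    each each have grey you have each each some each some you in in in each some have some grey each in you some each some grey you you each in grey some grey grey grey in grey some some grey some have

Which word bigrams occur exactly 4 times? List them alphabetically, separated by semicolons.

each some; some grey

Bigram counts meeting the condition (exactly 4 times):
  each some: 4
  some grey: 4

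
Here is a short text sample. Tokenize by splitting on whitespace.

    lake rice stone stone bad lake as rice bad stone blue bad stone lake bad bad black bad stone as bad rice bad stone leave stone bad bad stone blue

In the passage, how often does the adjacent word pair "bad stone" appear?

Scanning the 29 overlapping bigram windows for "bad stone":
  position 9–10: bad stone
  position 12–13: bad stone
  position 18–19: bad stone
  position 23–24: bad stone
  position 28–29: bad stone

5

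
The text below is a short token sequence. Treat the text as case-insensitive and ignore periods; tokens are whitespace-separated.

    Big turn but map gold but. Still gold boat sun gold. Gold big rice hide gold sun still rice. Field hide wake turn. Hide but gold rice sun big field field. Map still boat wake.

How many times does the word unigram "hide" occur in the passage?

3

Scanning the 35 tokens for "hide":
  position 15: hide
  position 21: hide
  position 24: hide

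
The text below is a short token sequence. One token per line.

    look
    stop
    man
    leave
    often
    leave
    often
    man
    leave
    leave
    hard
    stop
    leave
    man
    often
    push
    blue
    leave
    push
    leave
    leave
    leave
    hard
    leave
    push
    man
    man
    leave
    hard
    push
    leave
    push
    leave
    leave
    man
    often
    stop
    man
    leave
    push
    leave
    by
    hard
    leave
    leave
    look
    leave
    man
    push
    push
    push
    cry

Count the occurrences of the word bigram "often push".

Scanning the 51 overlapping bigram windows for "often push":
  position 15–16: often push

1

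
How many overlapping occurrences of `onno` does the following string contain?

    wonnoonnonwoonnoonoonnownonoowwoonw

4

Sliding a length-4 window over the 35 characters (32 positions):
  position 2–5: onno
  position 6–9: onno
  position 13–16: onno
  position 20–23: onno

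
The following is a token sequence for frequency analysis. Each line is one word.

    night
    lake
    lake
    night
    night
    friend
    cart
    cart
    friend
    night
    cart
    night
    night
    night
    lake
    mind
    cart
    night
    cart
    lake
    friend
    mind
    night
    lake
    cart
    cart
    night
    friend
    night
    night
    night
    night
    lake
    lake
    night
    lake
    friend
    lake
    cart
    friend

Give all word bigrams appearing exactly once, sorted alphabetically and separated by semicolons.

Bigram counts meeting the condition (exactly once):
  cart lake: 1
  friend cart: 1
  friend lake: 1
  friend mind: 1
  lake mind: 1
  mind cart: 1
  mind night: 1

cart lake; friend cart; friend lake; friend mind; lake mind; mind cart; mind night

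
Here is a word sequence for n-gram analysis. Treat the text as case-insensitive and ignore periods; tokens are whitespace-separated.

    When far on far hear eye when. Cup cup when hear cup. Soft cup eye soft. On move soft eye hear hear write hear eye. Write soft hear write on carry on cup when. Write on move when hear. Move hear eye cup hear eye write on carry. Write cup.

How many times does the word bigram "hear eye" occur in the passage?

4

Scanning the 49 overlapping bigram windows for "hear eye":
  position 5–6: hear eye
  position 24–25: hear eye
  position 41–42: hear eye
  position 44–45: hear eye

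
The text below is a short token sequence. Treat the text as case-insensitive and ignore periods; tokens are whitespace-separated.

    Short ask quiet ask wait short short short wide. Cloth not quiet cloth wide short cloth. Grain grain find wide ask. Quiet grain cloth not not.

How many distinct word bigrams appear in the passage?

26 tokens → 25 bigram windows in total.
Repeated bigrams (each contributes count−1 duplicates):
  ask quiet: 2
  cloth not: 2
  short short: 2
3 duplicate windows → 25 − 3 = 22 distinct.

22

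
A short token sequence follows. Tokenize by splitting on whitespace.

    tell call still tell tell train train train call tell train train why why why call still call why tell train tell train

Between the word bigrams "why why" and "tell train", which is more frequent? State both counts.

"why why": 2 occurrences
"tell train": 4 occurrences

"tell train" (4 vs 2)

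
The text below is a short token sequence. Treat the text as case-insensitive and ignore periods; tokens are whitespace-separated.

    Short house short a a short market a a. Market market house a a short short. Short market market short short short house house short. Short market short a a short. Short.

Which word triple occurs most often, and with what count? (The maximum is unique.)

Trigram frequencies (highest first):
  a a short: 3
  short a a: 2
  a short short: 2
  short short short: 2
  short short market: 2
  short house short: 1
  … (18 more, each ≤ 1)

"a a short", 3 times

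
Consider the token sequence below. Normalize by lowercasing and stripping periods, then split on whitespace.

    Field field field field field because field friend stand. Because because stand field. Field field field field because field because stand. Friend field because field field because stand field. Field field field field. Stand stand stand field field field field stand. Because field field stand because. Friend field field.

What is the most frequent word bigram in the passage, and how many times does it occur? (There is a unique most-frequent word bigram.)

Bigram frequencies (highest first):
  field field: 18
  field because: 5
  because field: 4
  stand because: 3
  because stand: 3
  stand field: 3
  … (8 more, each ≤ 3)

"field field", 18 times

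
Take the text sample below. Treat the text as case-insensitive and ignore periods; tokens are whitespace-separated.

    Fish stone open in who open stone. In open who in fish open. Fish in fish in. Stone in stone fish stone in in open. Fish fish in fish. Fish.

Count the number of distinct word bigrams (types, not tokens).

18

30 tokens → 29 bigram windows in total.
Repeated bigrams (each contributes count−1 duplicates):
  fish in: 3
  in fish: 3
  stone in: 3
  fish fish: 2
  fish stone: 2
  in open: 2
  in stone: 2
  open fish: 2
11 duplicate windows → 29 − 11 = 18 distinct.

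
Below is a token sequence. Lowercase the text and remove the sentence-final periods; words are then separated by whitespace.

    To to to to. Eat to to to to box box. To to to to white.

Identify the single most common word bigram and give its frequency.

"to to", 9 times

Bigram frequencies (highest first):
  to to: 9
  to eat: 1
  eat to: 1
  to box: 1
  box box: 1
  box to: 1
  … (1 more, each ≤ 1)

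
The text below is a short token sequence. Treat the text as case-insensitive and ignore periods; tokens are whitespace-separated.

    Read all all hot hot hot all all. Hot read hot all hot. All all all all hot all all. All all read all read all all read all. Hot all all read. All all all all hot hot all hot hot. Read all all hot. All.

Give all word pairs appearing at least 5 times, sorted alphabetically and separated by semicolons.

Bigram counts meeting the condition (at least 5 times):
  all all: 14
  all hot: 8
  hot all: 7
  read all: 6

all all; all hot; hot all; read all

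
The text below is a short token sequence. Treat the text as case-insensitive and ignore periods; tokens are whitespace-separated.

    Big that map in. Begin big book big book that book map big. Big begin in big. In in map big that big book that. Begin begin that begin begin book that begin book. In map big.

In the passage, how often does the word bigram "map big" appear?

3

Scanning the 36 overlapping bigram windows for "map big":
  position 12–13: map big
  position 20–21: map big
  position 36–37: map big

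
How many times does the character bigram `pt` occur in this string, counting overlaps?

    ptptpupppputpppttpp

Sliding a length-2 window over the 19 characters (18 positions):
  position 1–2: pt
  position 3–4: pt
  position 15–16: pt

3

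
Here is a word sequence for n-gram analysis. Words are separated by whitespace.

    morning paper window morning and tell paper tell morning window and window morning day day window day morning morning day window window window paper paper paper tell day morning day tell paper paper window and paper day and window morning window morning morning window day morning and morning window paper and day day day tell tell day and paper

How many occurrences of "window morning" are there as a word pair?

4

Scanning the 58 overlapping bigram windows for "window morning":
  position 3–4: window morning
  position 12–13: window morning
  position 39–40: window morning
  position 41–42: window morning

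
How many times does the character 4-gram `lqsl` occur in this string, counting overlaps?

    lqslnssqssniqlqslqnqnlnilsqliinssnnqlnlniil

Sliding a length-4 window over the 43 characters (40 positions):
  position 1–4: lqsl
  position 14–17: lqsl

2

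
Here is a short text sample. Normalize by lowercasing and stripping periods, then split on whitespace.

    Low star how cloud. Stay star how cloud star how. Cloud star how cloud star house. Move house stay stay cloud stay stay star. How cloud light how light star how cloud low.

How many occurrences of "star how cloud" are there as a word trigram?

6

Scanning the 31 overlapping trigram windows for "star how cloud":
  position 2–4: star how cloud
  position 6–8: star how cloud
  position 9–11: star how cloud
  position 12–14: star how cloud
  position 24–26: star how cloud
  position 30–32: star how cloud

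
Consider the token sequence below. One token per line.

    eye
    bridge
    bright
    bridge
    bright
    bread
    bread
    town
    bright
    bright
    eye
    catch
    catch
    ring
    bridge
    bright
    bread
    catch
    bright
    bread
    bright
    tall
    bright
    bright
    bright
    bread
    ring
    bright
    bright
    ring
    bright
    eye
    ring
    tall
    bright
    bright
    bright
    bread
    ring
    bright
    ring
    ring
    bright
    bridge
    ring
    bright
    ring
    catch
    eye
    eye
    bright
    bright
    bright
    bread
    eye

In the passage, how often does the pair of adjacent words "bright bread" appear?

Scanning the 54 overlapping bigram windows for "bright bread":
  position 5–6: bright bread
  position 16–17: bright bread
  position 19–20: bright bread
  position 25–26: bright bread
  position 37–38: bright bread
  position 53–54: bright bread

6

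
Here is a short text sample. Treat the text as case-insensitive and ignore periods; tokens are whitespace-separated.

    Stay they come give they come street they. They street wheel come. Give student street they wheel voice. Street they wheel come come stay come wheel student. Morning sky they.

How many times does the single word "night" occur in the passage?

Scanning the 30 tokens for "night":
  (none found)

0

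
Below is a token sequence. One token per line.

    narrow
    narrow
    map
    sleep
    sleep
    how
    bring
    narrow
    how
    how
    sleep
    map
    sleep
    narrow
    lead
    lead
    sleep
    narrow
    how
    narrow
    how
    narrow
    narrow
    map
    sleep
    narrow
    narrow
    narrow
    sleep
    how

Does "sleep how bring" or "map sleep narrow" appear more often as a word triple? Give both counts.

"map sleep narrow" (2 vs 1)

"sleep how bring": 1 occurrence
"map sleep narrow": 2 occurrences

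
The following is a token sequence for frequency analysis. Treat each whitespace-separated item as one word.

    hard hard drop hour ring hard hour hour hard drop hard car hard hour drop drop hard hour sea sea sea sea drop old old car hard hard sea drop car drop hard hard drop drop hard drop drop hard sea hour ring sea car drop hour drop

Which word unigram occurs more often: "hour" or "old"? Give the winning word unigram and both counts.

"hour": 7 occurrences
"old": 2 occurrences

"hour" (7 vs 2)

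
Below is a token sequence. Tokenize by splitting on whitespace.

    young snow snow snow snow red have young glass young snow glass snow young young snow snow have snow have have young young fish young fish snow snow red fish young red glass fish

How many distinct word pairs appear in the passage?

34 tokens → 33 bigram windows in total.
Repeated bigrams (each contributes count−1 duplicates):
  snow snow: 5
  young snow: 3
  fish young: 2
  have young: 2
  snow have: 2
  snow red: 2
  young fish: 2
  young young: 2
12 duplicate windows → 33 − 12 = 21 distinct.

21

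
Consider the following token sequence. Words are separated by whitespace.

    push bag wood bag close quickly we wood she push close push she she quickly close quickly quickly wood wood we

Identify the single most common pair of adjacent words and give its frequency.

"close quickly", 2 times

Bigram frequencies (highest first):
  close quickly: 2
  push bag: 1
  bag wood: 1
  wood bag: 1
  bag close: 1
  quickly we: 1
  … (13 more, each ≤ 1)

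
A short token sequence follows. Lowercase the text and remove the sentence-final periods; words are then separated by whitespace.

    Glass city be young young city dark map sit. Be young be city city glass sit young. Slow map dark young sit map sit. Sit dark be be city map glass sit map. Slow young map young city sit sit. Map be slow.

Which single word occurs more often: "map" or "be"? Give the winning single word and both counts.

"map": 7 occurrences
"be": 6 occurrences

"map" (7 vs 6)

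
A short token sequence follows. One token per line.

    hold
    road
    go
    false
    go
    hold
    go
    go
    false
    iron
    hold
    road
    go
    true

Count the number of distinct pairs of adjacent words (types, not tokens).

10

14 tokens → 13 bigram windows in total.
Repeated bigrams (each contributes count−1 duplicates):
  go false: 2
  hold road: 2
  road go: 2
3 duplicate windows → 13 − 3 = 10 distinct.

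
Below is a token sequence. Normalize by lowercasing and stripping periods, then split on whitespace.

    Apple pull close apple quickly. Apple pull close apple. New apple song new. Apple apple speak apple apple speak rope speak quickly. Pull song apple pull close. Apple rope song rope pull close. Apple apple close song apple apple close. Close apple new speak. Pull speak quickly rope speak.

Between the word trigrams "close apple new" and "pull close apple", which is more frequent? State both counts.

"pull close apple" (4 vs 2)

"close apple new": 2 occurrences
"pull close apple": 4 occurrences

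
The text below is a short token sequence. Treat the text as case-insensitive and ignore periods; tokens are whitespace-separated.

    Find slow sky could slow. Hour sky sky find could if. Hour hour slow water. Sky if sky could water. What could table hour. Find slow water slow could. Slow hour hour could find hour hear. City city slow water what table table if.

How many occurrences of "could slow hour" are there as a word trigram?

Scanning the 42 overlapping trigram windows for "could slow hour":
  position 4–6: could slow hour
  position 29–31: could slow hour

2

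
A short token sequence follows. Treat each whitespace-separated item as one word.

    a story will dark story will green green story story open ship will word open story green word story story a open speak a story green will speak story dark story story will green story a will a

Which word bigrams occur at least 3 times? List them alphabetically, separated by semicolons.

story story; story will

Bigram counts meeting the condition (at least 3 times):
  story story: 3
  story will: 3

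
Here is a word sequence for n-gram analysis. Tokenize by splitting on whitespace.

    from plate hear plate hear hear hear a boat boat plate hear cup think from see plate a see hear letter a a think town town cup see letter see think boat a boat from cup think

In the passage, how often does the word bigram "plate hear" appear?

Scanning the 36 overlapping bigram windows for "plate hear":
  position 2–3: plate hear
  position 4–5: plate hear
  position 11–12: plate hear

3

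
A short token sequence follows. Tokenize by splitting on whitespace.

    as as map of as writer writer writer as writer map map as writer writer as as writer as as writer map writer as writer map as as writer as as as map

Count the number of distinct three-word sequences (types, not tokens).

20

33 tokens → 31 trigram windows in total.
Repeated trigrams (each contributes count−1 duplicates):
  as as writer: 3
  as writer map: 3
  writer as as: 3
  as as map: 2
  as writer as: 2
  as writer writer: 2
  writer as writer: 2
  writer writer as: 2
11 duplicate windows → 31 − 11 = 20 distinct.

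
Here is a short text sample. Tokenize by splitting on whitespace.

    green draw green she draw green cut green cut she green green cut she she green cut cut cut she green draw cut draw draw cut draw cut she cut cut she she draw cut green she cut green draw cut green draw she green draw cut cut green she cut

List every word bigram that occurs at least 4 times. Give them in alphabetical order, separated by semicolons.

Bigram counts meeting the condition (at least 4 times):
  cut cut: 4
  cut green: 5
  cut she: 5
  draw cut: 6
  green cut: 4
  green draw: 5
  she green: 4

cut cut; cut green; cut she; draw cut; green cut; green draw; she green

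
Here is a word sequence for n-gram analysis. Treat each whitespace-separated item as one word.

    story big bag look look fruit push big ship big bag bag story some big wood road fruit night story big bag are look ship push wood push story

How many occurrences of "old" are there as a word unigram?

Scanning the 29 tokens for "old":
  (none found)

0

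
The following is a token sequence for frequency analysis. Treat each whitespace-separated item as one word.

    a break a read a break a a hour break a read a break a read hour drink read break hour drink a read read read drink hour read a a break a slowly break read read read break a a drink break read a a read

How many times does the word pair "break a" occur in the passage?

6

Scanning the 46 overlapping bigram windows for "break a":
  position 2–3: break a
  position 6–7: break a
  position 10–11: break a
  position 14–15: break a
  position 32–33: break a
  position 39–40: break a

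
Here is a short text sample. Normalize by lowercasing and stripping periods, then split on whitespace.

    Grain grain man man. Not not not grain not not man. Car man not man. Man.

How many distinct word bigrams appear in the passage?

10

16 tokens → 15 bigram windows in total.
Repeated bigrams (each contributes count−1 duplicates):
  not not: 3
  man man: 2
  man not: 2
  not man: 2
5 duplicate windows → 15 − 5 = 10 distinct.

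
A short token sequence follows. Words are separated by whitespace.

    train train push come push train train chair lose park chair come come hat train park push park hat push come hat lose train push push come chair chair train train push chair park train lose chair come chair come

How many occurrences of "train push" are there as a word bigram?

Scanning the 39 overlapping bigram windows for "train push":
  position 2–3: train push
  position 24–25: train push
  position 31–32: train push

3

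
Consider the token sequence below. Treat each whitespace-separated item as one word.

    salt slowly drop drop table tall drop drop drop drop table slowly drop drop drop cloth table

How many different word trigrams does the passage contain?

17 tokens → 15 trigram windows in total.
Repeated trigrams (each contributes count−1 duplicates):
  drop drop drop: 3
  drop drop table: 2
  slowly drop drop: 2
4 duplicate windows → 15 − 4 = 11 distinct.

11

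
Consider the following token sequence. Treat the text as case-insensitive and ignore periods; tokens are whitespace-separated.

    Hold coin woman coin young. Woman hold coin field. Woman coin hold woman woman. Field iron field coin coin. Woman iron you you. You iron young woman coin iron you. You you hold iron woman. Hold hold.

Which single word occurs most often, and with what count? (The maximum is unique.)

"woman", 8 times

Unigram frequencies (highest first):
  woman: 8
  coin: 7
  hold: 6
  you: 6
  iron: 5
  field: 3
  … (1 more, each ≤ 2)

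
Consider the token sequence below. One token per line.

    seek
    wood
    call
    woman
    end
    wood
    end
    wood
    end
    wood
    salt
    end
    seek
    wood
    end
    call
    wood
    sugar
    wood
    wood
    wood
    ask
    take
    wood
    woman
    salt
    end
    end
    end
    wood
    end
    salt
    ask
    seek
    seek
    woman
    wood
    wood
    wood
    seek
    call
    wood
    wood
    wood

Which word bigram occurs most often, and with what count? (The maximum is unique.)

"wood wood", 6 times

Bigram frequencies (highest first):
  wood wood: 6
  end wood: 4
  wood end: 4
  seek wood: 2
  salt end: 2
  call wood: 2
  … (22 more, each ≤ 2)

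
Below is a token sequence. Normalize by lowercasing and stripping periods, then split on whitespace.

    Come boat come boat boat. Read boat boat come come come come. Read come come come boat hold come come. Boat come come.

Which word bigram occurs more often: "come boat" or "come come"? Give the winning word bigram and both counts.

"come come" (7 vs 4)

"come boat": 4 occurrences
"come come": 7 occurrences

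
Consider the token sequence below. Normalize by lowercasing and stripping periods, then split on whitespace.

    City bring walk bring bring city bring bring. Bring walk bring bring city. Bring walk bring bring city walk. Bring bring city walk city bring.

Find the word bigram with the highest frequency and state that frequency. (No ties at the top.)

"bring bring", 6 times

Bigram frequencies (highest first):
  bring bring: 6
  city bring: 4
  walk bring: 4
  bring city: 4
  bring walk: 3
  city walk: 2
  … (1 more, each ≤ 1)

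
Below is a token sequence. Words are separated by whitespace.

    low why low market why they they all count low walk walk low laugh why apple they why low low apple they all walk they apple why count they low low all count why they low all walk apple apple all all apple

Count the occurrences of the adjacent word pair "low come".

0

Scanning the 42 overlapping bigram windows for "low come":
  (none found)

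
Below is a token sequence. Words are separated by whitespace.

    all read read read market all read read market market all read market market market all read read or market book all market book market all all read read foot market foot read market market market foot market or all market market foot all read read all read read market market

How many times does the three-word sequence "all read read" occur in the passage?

Scanning the 49 overlapping trigram windows for "all read read":
  position 1–3: all read read
  position 6–8: all read read
  position 16–18: all read read
  position 27–29: all read read
  position 44–46: all read read
  position 47–49: all read read

6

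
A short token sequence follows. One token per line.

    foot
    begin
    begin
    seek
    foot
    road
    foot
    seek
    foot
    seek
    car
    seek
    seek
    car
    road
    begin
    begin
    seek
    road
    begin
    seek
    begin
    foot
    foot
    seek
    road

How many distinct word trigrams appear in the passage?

23

26 tokens → 24 trigram windows in total.
Repeated trigrams (each contributes count−1 duplicates):
  begin begin seek: 2
1 duplicate windows → 24 − 1 = 23 distinct.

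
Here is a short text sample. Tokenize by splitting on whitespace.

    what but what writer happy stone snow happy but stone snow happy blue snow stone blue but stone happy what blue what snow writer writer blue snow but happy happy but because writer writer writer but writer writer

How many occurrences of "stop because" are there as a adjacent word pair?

0

Scanning the 37 overlapping bigram windows for "stop because":
  (none found)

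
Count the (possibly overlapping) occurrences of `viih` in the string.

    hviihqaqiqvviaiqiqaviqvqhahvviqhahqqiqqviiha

2

Sliding a length-4 window over the 44 characters (41 positions):
  position 2–5: viih
  position 40–43: viih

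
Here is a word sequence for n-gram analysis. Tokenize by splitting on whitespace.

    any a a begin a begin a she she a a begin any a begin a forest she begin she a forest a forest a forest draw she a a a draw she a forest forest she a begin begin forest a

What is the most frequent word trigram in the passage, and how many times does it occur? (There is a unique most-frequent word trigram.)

"a begin a", 3 times

Trigram frequencies (highest first):
  a begin a: 3
  a a begin: 2
  she a a: 2
  she a forest: 2
  a forest a: 2
  forest a forest: 2
  … (26 more, each ≤ 2)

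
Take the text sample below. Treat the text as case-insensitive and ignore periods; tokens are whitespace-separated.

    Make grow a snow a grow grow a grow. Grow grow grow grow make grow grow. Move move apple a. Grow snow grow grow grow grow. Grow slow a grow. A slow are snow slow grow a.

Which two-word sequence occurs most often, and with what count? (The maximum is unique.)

Bigram frequencies (highest first):
  grow grow: 10
  grow a: 4
  a grow: 4
  make grow: 2
  a snow: 1
  snow a: 1
  … (14 more, each ≤ 1)

"grow grow", 10 times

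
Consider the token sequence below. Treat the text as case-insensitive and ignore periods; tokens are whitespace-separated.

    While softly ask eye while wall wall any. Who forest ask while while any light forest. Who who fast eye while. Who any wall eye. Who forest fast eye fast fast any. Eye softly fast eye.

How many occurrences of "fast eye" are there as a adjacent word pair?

3

Scanning the 35 overlapping bigram windows for "fast eye":
  position 19–20: fast eye
  position 28–29: fast eye
  position 35–36: fast eye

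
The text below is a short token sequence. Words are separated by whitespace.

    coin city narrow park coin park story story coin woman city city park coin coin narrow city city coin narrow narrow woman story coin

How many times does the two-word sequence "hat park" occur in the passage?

Scanning the 23 overlapping bigram windows for "hat park":
  (none found)

0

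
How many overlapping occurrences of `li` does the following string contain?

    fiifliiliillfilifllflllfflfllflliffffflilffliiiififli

7

Sliding a length-2 window over the 53 characters (52 positions):
  position 5–6: li
  position 8–9: li
  position 15–16: li
  position 32–33: li
  position 39–40: li
  position 44–45: li
  position 52–53: li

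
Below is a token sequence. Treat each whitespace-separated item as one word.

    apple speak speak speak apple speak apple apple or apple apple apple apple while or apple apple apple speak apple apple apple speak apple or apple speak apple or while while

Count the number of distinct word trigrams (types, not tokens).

18

31 tokens → 29 trigram windows in total.
Repeated trigrams (each contributes count−1 duplicates):
  apple apple apple: 4
  apple speak apple: 4
  apple apple speak: 2
  apple or apple: 2
  or apple apple: 2
  speak apple apple: 2
  speak apple or: 2
11 duplicate windows → 29 − 11 = 18 distinct.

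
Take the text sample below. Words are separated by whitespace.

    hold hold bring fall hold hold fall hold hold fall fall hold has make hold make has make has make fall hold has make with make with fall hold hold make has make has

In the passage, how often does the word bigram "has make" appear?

Scanning the 33 overlapping bigram windows for "has make":
  position 13–14: has make
  position 17–18: has make
  position 19–20: has make
  position 23–24: has make
  position 32–33: has make

5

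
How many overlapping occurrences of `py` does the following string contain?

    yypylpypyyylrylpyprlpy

Sliding a length-2 window over the 22 characters (21 positions):
  position 3–4: py
  position 6–7: py
  position 8–9: py
  position 16–17: py
  position 21–22: py

5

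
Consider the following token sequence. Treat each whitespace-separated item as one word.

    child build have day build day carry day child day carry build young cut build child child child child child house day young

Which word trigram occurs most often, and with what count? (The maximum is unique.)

"child child child", 3 times

Trigram frequencies (highest first):
  child child child: 3
  child build have: 1
  build have day: 1
  have day build: 1
  day build day: 1
  build day carry: 1
  … (13 more, each ≤ 1)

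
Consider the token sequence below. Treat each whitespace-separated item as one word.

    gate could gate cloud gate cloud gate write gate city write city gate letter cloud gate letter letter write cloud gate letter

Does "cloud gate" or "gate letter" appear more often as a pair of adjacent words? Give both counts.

"cloud gate" (4 vs 3)

"cloud gate": 4 occurrences
"gate letter": 3 occurrences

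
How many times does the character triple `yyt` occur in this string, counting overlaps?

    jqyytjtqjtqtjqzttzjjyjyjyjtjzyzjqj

1

Sliding a length-3 window over the 34 characters (32 positions):
  position 3–5: yyt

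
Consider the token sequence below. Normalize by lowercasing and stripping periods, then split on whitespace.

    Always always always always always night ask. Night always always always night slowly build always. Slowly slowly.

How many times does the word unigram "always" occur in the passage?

Scanning the 17 tokens for "always":
  position 1: always
  position 2: always
  position 3: always
  position 4: always
  position 5: always
  position 9: always
  position 10: always
  position 11: always
  position 15: always

9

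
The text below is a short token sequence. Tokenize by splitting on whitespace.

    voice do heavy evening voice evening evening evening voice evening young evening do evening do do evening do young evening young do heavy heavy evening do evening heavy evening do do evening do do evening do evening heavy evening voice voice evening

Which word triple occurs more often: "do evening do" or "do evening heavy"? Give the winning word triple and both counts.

"do evening do": 4 occurrences
"do evening heavy": 2 occurrences

"do evening do" (4 vs 2)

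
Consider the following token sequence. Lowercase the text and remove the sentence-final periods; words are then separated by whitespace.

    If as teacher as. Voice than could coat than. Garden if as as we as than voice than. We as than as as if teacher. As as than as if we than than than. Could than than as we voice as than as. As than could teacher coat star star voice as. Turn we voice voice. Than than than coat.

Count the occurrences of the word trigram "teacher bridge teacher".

0

Scanning the 58 overlapping trigram windows for "teacher bridge teacher":
  (none found)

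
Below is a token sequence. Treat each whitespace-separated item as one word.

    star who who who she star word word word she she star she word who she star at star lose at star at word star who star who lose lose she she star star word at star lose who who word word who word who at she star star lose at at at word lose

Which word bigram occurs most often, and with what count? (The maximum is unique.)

"she star", 5 times

Bigram frequencies (highest first):
  she star: 5
  star who: 3
  who who: 3
  word word: 3
  word who: 3
  at star: 3
  … (23 more, each ≤ 3)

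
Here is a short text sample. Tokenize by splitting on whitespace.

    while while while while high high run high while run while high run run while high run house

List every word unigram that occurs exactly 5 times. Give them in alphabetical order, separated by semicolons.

high; run

Unigram counts meeting the condition (exactly 5 times):
  high: 5
  run: 5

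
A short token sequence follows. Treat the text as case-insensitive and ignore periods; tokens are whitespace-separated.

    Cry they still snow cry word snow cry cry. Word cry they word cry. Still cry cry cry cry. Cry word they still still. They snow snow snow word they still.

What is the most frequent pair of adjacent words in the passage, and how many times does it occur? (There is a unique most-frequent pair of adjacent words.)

"cry cry", 5 times

Bigram frequencies (highest first):
  cry cry: 5
  they still: 3
  cry word: 3
  cry they: 2
  snow cry: 2
  word cry: 2
  … (11 more, each ≤ 2)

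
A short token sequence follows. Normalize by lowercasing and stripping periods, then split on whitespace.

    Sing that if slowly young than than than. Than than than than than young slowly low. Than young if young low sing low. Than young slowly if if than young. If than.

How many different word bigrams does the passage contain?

18

32 tokens → 31 bigram windows in total.
Repeated bigrams (each contributes count−1 duplicates):
  than than: 7
  than young: 4
  if than: 2
  low than: 2
  young if: 2
  young slowly: 2
13 duplicate windows → 31 − 13 = 18 distinct.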